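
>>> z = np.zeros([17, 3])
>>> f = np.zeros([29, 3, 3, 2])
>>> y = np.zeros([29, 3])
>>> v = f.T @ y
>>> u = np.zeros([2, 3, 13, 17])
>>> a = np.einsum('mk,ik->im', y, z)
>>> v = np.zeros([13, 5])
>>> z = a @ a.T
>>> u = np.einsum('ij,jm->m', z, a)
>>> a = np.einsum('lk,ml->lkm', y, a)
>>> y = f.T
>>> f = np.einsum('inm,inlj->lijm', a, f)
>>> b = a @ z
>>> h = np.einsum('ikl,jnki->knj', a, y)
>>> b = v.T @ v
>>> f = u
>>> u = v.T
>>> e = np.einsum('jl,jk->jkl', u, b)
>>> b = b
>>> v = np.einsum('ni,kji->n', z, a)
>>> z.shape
(17, 17)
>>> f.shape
(29,)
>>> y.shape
(2, 3, 3, 29)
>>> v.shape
(17,)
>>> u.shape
(5, 13)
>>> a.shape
(29, 3, 17)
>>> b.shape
(5, 5)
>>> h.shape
(3, 3, 2)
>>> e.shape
(5, 5, 13)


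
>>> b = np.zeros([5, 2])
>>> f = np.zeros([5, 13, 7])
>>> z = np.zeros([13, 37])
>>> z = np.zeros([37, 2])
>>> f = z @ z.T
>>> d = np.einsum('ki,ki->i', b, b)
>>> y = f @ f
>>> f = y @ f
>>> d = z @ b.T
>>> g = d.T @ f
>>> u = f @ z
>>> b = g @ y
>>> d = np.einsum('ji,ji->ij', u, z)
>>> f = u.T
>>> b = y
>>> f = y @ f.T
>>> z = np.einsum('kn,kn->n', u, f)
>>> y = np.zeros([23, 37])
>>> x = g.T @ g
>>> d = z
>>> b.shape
(37, 37)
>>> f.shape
(37, 2)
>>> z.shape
(2,)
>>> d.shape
(2,)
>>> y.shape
(23, 37)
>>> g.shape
(5, 37)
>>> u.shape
(37, 2)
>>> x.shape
(37, 37)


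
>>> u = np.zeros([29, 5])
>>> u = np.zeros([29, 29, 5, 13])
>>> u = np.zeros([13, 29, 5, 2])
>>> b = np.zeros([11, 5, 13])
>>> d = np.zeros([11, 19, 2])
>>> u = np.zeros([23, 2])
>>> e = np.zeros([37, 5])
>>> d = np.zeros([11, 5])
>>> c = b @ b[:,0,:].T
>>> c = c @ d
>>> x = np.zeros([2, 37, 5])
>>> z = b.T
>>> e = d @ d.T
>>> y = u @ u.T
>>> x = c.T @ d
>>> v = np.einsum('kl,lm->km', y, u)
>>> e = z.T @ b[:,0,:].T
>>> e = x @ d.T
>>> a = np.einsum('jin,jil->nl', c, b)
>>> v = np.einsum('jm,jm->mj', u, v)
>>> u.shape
(23, 2)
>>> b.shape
(11, 5, 13)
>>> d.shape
(11, 5)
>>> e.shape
(5, 5, 11)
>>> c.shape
(11, 5, 5)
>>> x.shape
(5, 5, 5)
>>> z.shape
(13, 5, 11)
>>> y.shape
(23, 23)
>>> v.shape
(2, 23)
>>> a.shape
(5, 13)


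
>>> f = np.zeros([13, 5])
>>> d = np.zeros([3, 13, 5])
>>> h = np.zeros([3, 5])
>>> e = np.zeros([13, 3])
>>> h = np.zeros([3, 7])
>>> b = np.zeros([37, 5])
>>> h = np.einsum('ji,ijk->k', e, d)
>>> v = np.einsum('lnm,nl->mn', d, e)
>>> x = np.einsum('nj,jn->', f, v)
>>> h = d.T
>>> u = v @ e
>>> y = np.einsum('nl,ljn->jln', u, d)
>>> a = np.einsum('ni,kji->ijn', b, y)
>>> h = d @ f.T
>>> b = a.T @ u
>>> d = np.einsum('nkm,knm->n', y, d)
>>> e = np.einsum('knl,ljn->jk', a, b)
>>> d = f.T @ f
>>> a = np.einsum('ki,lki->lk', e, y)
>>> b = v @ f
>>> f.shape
(13, 5)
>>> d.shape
(5, 5)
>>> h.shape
(3, 13, 13)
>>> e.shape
(3, 5)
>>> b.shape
(5, 5)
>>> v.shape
(5, 13)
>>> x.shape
()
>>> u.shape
(5, 3)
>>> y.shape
(13, 3, 5)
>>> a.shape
(13, 3)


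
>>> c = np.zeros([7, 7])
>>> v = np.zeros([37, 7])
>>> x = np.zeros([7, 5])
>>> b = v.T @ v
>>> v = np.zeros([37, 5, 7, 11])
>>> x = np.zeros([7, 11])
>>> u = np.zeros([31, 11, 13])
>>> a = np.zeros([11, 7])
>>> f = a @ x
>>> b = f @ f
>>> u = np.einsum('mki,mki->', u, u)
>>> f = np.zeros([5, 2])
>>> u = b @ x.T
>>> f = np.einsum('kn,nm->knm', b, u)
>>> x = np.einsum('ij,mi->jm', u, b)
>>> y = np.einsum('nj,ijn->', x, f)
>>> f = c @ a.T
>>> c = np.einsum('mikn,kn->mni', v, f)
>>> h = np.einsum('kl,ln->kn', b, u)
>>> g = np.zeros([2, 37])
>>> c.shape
(37, 11, 5)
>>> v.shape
(37, 5, 7, 11)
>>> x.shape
(7, 11)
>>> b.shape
(11, 11)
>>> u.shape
(11, 7)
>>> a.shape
(11, 7)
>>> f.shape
(7, 11)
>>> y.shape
()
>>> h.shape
(11, 7)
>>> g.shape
(2, 37)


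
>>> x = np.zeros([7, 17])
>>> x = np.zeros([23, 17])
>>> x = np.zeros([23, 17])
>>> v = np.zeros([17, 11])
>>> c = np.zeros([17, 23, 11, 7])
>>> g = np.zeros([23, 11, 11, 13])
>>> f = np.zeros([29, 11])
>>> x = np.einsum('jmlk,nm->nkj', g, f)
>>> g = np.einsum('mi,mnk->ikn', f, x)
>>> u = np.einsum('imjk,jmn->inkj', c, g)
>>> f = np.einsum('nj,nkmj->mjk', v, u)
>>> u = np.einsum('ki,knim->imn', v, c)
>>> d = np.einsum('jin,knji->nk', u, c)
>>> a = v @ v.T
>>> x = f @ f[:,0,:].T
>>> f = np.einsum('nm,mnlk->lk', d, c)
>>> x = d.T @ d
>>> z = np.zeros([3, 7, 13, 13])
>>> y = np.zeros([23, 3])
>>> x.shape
(17, 17)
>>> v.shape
(17, 11)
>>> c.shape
(17, 23, 11, 7)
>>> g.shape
(11, 23, 13)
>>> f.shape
(11, 7)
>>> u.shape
(11, 7, 23)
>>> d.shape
(23, 17)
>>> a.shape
(17, 17)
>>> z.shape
(3, 7, 13, 13)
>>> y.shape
(23, 3)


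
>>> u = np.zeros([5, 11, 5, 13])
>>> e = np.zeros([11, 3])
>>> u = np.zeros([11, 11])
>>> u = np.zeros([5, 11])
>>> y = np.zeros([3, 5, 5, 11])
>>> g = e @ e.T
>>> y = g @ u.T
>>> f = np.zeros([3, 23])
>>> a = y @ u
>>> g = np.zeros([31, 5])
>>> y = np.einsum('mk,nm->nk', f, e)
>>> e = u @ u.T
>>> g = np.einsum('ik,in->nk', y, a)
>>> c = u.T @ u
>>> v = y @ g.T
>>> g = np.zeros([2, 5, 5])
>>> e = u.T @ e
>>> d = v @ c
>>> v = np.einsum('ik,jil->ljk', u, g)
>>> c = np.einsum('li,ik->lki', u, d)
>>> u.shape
(5, 11)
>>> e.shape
(11, 5)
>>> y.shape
(11, 23)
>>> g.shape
(2, 5, 5)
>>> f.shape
(3, 23)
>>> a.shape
(11, 11)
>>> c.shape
(5, 11, 11)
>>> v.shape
(5, 2, 11)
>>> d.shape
(11, 11)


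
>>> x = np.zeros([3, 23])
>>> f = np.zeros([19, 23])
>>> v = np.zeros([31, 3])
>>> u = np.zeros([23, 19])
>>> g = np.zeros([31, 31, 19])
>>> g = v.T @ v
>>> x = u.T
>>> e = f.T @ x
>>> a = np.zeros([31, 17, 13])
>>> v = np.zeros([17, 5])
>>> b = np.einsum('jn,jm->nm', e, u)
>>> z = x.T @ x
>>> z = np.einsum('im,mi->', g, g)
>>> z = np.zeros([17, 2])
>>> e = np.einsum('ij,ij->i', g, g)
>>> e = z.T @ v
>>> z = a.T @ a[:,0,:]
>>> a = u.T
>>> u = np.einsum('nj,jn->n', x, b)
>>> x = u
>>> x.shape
(19,)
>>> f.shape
(19, 23)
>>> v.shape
(17, 5)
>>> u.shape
(19,)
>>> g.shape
(3, 3)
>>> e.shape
(2, 5)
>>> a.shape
(19, 23)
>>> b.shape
(23, 19)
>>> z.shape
(13, 17, 13)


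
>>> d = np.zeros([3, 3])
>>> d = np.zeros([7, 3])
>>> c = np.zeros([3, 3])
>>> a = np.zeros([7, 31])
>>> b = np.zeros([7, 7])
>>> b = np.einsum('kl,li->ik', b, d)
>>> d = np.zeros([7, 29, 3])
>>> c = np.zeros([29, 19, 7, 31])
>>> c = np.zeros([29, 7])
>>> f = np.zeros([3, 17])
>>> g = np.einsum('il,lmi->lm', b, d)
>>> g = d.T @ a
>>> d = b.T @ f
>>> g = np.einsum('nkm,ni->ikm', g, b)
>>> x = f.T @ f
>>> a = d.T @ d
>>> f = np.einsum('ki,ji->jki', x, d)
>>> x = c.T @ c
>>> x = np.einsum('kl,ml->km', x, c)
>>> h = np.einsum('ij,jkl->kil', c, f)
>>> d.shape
(7, 17)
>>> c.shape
(29, 7)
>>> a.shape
(17, 17)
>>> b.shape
(3, 7)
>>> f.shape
(7, 17, 17)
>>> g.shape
(7, 29, 31)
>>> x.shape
(7, 29)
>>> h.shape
(17, 29, 17)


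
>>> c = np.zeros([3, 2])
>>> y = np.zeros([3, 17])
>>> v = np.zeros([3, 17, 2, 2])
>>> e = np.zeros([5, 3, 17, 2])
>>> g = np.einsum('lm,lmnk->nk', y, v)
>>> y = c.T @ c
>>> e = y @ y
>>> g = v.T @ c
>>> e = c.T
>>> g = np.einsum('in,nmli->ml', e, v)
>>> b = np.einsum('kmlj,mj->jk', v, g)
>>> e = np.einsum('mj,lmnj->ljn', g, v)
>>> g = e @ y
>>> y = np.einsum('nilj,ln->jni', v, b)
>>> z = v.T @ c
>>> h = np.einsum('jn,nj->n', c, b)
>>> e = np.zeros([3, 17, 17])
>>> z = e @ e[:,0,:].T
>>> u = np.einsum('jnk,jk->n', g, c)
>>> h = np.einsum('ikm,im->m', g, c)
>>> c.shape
(3, 2)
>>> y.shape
(2, 3, 17)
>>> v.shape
(3, 17, 2, 2)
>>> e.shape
(3, 17, 17)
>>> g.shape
(3, 2, 2)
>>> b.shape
(2, 3)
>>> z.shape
(3, 17, 3)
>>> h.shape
(2,)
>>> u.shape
(2,)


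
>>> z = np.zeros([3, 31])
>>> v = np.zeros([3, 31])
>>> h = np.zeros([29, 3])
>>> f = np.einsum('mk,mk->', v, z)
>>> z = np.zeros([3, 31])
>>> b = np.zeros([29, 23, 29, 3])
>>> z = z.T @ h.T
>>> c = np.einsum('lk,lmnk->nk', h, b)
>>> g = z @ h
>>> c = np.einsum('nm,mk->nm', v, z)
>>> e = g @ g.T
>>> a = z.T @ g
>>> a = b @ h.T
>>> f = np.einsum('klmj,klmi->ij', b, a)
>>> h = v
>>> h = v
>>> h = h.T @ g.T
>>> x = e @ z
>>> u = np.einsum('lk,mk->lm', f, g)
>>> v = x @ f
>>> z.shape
(31, 29)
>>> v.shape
(31, 3)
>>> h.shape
(31, 31)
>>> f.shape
(29, 3)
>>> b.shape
(29, 23, 29, 3)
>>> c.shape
(3, 31)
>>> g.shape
(31, 3)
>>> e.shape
(31, 31)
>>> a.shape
(29, 23, 29, 29)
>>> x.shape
(31, 29)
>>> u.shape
(29, 31)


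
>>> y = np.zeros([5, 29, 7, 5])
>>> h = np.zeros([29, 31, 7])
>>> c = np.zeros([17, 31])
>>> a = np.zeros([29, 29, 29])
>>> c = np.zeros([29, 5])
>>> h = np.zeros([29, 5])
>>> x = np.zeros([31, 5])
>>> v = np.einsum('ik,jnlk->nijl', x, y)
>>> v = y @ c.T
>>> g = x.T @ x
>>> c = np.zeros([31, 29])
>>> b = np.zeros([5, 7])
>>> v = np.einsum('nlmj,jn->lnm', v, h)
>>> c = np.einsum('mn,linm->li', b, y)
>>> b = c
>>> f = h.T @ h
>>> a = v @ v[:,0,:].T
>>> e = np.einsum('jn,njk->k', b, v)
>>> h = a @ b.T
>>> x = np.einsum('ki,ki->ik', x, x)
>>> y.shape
(5, 29, 7, 5)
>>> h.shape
(29, 5, 5)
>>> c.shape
(5, 29)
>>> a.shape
(29, 5, 29)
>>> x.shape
(5, 31)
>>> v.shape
(29, 5, 7)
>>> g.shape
(5, 5)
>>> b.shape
(5, 29)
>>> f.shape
(5, 5)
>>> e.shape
(7,)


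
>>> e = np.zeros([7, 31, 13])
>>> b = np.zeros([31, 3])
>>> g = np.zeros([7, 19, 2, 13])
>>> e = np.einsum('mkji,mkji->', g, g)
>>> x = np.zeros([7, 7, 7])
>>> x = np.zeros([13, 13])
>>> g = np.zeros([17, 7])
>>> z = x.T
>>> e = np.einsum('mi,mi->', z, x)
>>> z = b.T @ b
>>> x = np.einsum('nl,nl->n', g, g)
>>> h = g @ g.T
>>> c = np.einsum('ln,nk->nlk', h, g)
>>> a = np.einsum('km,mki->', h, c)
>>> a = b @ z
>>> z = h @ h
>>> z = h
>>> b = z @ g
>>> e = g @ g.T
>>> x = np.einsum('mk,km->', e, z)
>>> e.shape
(17, 17)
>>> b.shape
(17, 7)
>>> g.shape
(17, 7)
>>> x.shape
()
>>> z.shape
(17, 17)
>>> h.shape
(17, 17)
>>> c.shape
(17, 17, 7)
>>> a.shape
(31, 3)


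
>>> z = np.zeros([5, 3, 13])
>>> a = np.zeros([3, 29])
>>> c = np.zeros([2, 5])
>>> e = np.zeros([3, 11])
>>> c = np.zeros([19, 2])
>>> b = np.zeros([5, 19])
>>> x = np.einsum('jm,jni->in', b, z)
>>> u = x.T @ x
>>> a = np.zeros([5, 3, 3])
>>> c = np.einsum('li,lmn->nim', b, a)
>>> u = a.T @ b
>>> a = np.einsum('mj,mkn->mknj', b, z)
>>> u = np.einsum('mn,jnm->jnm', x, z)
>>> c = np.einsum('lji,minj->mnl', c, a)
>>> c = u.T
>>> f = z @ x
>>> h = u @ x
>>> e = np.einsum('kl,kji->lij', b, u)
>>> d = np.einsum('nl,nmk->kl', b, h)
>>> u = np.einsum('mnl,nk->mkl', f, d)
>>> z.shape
(5, 3, 13)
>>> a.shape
(5, 3, 13, 19)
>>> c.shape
(13, 3, 5)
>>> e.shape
(19, 13, 3)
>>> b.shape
(5, 19)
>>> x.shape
(13, 3)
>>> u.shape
(5, 19, 3)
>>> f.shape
(5, 3, 3)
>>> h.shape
(5, 3, 3)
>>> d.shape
(3, 19)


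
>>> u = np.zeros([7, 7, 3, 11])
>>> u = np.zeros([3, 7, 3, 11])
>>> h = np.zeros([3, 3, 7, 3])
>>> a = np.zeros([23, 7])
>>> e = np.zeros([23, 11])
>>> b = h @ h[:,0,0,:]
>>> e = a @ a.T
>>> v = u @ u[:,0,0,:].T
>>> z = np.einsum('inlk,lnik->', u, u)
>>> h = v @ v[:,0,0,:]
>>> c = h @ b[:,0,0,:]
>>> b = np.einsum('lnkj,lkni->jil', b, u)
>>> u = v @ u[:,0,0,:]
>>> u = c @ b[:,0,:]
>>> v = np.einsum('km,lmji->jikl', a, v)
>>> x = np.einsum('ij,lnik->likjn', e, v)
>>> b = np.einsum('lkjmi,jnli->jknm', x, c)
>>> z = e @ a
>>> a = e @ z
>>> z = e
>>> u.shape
(3, 7, 3, 3)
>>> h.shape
(3, 7, 3, 3)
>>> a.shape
(23, 7)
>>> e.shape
(23, 23)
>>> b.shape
(3, 23, 7, 23)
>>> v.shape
(3, 3, 23, 3)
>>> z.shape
(23, 23)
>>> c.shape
(3, 7, 3, 3)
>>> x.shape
(3, 23, 3, 23, 3)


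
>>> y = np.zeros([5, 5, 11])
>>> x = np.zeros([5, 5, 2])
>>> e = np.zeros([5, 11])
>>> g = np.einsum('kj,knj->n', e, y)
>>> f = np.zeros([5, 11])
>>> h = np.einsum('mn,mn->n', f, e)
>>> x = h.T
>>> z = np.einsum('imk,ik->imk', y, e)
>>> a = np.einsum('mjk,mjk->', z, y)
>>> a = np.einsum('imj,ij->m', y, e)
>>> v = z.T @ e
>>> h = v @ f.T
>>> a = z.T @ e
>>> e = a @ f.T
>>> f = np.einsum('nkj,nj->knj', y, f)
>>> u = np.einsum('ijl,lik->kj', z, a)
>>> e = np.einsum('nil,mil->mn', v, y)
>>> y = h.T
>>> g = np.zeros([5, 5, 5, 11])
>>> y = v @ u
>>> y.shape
(11, 5, 5)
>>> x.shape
(11,)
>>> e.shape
(5, 11)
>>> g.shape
(5, 5, 5, 11)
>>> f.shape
(5, 5, 11)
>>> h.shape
(11, 5, 5)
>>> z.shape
(5, 5, 11)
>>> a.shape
(11, 5, 11)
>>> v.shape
(11, 5, 11)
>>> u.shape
(11, 5)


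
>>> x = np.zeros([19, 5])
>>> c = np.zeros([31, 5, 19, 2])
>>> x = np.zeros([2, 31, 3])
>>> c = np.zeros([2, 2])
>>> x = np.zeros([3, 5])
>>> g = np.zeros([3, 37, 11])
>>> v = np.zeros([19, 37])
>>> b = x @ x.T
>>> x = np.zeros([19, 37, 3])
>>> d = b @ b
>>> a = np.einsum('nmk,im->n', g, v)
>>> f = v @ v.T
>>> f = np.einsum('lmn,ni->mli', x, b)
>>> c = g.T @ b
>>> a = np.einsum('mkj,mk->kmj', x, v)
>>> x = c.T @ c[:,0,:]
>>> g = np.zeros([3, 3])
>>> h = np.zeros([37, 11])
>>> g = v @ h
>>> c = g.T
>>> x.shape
(3, 37, 3)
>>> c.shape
(11, 19)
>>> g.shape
(19, 11)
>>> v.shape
(19, 37)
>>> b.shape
(3, 3)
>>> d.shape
(3, 3)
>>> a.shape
(37, 19, 3)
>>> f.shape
(37, 19, 3)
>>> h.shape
(37, 11)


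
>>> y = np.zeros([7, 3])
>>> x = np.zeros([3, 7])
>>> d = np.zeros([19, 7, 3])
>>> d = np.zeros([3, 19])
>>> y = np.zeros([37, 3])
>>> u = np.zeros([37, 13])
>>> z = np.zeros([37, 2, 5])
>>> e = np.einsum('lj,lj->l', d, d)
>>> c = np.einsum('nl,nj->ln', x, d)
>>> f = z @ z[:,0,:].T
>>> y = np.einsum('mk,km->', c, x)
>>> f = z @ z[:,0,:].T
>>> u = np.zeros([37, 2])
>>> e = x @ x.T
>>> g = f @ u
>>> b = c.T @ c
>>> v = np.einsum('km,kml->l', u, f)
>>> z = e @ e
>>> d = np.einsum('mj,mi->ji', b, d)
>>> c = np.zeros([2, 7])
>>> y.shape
()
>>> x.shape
(3, 7)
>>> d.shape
(3, 19)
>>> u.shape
(37, 2)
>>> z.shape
(3, 3)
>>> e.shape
(3, 3)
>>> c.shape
(2, 7)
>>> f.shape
(37, 2, 37)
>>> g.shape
(37, 2, 2)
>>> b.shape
(3, 3)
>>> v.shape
(37,)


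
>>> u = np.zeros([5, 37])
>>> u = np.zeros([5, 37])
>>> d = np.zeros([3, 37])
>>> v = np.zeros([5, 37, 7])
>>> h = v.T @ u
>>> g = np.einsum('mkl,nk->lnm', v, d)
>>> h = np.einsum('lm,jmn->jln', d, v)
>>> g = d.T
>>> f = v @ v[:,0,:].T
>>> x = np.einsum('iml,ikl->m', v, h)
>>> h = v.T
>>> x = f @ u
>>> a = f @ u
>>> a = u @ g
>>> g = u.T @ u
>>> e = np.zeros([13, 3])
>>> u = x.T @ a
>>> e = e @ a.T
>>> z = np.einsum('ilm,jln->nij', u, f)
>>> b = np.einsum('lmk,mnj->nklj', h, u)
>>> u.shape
(37, 37, 3)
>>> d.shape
(3, 37)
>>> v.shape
(5, 37, 7)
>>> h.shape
(7, 37, 5)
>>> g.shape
(37, 37)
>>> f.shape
(5, 37, 5)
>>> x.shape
(5, 37, 37)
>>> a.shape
(5, 3)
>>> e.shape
(13, 5)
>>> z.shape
(5, 37, 5)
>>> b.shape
(37, 5, 7, 3)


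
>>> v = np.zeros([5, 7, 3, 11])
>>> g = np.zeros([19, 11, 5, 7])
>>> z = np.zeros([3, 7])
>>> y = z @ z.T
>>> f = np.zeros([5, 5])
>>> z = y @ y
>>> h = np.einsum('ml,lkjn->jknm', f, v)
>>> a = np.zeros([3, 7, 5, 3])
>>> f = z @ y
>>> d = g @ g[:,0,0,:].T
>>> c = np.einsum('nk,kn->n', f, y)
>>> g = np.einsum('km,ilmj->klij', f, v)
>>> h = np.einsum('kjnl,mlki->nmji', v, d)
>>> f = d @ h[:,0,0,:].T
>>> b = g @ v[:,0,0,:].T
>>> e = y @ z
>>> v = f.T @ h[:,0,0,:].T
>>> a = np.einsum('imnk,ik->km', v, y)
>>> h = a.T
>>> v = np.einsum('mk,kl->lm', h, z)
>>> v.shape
(3, 5)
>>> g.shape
(3, 7, 5, 11)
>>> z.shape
(3, 3)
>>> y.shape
(3, 3)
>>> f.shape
(19, 11, 5, 3)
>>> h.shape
(5, 3)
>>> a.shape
(3, 5)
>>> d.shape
(19, 11, 5, 19)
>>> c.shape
(3,)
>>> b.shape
(3, 7, 5, 5)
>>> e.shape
(3, 3)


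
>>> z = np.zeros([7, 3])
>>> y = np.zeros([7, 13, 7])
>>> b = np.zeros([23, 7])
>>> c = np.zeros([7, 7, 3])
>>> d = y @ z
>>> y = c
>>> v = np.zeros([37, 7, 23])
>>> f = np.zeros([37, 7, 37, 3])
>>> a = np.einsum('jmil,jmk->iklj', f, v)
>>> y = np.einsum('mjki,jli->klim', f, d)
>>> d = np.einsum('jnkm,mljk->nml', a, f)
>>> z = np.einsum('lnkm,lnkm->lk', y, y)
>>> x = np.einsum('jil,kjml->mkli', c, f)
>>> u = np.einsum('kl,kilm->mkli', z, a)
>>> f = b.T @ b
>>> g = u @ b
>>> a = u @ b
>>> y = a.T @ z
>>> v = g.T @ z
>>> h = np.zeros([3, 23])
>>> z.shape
(37, 3)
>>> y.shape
(7, 3, 37, 3)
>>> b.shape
(23, 7)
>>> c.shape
(7, 7, 3)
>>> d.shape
(23, 37, 7)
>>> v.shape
(7, 3, 37, 3)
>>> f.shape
(7, 7)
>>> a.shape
(37, 37, 3, 7)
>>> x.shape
(37, 37, 3, 7)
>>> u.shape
(37, 37, 3, 23)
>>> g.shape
(37, 37, 3, 7)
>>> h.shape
(3, 23)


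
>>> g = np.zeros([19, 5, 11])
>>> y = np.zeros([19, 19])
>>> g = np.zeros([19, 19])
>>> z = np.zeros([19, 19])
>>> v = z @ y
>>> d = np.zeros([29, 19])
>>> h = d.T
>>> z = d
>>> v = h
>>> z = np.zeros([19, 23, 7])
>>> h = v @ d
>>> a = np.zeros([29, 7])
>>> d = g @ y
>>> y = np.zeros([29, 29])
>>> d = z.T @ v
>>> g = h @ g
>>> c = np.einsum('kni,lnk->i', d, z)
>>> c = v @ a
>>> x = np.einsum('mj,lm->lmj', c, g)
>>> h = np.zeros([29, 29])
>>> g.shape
(19, 19)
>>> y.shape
(29, 29)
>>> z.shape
(19, 23, 7)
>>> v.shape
(19, 29)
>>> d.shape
(7, 23, 29)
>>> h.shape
(29, 29)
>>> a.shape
(29, 7)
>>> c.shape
(19, 7)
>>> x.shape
(19, 19, 7)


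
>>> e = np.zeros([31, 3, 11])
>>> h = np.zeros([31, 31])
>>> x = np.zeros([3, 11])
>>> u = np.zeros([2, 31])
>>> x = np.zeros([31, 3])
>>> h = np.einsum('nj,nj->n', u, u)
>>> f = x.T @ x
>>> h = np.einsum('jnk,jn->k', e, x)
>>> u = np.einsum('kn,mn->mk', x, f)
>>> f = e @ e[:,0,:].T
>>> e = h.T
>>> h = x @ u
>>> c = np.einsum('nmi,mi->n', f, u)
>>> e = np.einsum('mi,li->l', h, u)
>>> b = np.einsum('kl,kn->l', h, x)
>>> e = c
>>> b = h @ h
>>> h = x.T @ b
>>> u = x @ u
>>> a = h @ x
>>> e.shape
(31,)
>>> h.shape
(3, 31)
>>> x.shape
(31, 3)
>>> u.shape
(31, 31)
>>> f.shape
(31, 3, 31)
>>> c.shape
(31,)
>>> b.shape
(31, 31)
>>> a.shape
(3, 3)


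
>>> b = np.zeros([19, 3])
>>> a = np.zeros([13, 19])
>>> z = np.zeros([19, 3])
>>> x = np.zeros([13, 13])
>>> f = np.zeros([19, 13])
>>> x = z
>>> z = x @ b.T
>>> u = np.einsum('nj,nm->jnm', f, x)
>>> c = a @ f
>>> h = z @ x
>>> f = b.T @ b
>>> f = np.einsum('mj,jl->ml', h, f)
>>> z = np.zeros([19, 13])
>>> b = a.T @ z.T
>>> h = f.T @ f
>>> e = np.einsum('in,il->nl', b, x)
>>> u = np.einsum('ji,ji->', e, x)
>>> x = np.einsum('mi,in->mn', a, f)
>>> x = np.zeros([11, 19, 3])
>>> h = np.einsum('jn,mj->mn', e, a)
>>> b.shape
(19, 19)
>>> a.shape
(13, 19)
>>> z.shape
(19, 13)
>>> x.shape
(11, 19, 3)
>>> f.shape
(19, 3)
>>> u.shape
()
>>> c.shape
(13, 13)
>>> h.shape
(13, 3)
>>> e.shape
(19, 3)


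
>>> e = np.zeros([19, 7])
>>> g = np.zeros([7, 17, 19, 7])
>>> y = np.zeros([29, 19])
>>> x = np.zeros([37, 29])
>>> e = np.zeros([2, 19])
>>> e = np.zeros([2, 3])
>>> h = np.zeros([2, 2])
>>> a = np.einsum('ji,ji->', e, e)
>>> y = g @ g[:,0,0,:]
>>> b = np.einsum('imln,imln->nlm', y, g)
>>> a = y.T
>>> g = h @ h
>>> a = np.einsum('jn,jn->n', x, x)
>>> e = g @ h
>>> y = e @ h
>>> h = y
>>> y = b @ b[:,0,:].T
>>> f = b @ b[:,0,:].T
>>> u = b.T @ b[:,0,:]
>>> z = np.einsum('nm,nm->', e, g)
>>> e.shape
(2, 2)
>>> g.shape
(2, 2)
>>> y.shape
(7, 19, 7)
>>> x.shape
(37, 29)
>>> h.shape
(2, 2)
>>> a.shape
(29,)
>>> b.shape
(7, 19, 17)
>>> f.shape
(7, 19, 7)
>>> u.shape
(17, 19, 17)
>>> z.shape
()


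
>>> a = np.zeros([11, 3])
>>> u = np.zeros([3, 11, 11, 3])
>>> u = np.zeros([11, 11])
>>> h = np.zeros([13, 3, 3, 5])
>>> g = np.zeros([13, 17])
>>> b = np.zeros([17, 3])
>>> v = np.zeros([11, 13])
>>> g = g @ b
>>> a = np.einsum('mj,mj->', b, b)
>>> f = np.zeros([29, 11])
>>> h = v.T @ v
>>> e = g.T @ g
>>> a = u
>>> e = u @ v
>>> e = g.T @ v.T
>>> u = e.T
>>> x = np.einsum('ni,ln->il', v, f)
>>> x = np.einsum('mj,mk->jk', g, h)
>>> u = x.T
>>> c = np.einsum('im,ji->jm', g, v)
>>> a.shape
(11, 11)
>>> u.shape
(13, 3)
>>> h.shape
(13, 13)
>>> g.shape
(13, 3)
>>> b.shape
(17, 3)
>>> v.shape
(11, 13)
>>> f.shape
(29, 11)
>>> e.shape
(3, 11)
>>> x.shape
(3, 13)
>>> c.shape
(11, 3)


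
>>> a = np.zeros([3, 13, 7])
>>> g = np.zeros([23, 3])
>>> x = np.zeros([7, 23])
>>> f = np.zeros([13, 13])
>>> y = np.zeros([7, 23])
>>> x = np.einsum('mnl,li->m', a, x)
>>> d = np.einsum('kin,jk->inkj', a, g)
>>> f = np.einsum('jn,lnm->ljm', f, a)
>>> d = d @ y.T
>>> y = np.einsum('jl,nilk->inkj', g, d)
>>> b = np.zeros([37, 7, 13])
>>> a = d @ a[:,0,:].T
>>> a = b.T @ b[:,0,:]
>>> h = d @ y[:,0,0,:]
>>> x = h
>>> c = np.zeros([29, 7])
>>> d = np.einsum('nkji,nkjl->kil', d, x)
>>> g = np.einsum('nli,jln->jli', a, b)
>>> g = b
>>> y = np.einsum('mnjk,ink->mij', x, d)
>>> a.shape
(13, 7, 13)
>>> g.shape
(37, 7, 13)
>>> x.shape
(13, 7, 3, 23)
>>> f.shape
(3, 13, 7)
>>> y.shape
(13, 7, 3)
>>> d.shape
(7, 7, 23)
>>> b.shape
(37, 7, 13)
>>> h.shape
(13, 7, 3, 23)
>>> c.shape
(29, 7)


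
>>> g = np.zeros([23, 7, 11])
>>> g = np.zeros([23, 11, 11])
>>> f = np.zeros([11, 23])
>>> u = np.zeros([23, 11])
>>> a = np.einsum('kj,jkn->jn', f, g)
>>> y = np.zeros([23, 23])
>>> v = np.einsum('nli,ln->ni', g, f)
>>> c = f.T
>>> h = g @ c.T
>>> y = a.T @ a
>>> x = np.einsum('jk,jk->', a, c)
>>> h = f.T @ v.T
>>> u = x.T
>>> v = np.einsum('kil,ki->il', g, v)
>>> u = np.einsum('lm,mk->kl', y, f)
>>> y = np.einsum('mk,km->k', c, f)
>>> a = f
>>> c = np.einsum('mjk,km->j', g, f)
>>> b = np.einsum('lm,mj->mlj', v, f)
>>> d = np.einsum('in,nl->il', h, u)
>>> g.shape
(23, 11, 11)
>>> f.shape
(11, 23)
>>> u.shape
(23, 11)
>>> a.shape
(11, 23)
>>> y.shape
(11,)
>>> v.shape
(11, 11)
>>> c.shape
(11,)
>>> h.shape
(23, 23)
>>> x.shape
()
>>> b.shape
(11, 11, 23)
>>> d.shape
(23, 11)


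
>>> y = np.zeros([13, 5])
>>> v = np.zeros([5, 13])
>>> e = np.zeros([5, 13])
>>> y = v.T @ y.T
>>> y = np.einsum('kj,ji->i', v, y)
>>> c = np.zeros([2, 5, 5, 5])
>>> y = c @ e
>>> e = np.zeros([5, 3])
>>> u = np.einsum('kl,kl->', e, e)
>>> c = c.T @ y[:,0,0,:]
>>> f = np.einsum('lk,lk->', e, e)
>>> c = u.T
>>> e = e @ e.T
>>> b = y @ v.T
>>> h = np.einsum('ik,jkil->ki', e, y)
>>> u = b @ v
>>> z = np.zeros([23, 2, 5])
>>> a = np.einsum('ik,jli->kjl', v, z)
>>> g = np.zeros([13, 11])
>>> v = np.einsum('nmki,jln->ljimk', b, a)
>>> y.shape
(2, 5, 5, 13)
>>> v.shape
(23, 13, 5, 5, 5)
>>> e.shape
(5, 5)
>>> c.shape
()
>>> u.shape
(2, 5, 5, 13)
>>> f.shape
()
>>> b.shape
(2, 5, 5, 5)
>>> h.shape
(5, 5)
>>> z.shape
(23, 2, 5)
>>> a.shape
(13, 23, 2)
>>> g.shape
(13, 11)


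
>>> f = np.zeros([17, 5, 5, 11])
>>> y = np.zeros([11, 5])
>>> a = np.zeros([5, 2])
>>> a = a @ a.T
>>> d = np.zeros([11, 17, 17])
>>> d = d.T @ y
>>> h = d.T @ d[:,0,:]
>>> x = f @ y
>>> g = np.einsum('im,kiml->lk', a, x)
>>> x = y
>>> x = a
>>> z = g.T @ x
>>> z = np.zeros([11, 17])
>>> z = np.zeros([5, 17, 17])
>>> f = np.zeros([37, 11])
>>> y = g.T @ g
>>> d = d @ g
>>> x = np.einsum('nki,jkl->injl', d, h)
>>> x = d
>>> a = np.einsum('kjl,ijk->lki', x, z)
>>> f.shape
(37, 11)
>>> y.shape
(17, 17)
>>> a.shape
(17, 17, 5)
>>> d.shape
(17, 17, 17)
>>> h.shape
(5, 17, 5)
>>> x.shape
(17, 17, 17)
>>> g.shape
(5, 17)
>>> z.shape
(5, 17, 17)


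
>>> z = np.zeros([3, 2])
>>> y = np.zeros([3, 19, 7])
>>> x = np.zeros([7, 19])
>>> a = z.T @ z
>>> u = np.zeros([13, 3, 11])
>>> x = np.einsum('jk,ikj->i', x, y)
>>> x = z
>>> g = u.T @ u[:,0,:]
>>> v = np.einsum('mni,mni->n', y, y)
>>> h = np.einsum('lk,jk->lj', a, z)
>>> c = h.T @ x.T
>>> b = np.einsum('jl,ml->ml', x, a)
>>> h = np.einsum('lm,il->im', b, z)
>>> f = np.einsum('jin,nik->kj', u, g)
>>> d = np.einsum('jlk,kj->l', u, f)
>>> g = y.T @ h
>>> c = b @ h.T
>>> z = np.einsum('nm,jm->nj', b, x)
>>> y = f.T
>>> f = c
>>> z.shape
(2, 3)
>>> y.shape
(13, 11)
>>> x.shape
(3, 2)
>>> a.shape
(2, 2)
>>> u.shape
(13, 3, 11)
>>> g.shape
(7, 19, 2)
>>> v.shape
(19,)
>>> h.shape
(3, 2)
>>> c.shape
(2, 3)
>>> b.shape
(2, 2)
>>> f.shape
(2, 3)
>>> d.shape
(3,)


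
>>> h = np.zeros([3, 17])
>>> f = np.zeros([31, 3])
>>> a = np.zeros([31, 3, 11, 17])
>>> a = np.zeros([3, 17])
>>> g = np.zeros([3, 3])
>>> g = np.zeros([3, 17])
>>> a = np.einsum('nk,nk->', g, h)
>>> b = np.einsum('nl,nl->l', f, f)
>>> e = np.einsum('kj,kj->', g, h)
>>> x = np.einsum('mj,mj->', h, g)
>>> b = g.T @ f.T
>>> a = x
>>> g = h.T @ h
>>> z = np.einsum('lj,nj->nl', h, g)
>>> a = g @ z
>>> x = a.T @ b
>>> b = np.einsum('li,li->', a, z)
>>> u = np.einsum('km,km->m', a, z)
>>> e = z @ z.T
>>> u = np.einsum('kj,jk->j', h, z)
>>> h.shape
(3, 17)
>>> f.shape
(31, 3)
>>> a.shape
(17, 3)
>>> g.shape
(17, 17)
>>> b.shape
()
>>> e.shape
(17, 17)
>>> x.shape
(3, 31)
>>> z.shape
(17, 3)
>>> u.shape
(17,)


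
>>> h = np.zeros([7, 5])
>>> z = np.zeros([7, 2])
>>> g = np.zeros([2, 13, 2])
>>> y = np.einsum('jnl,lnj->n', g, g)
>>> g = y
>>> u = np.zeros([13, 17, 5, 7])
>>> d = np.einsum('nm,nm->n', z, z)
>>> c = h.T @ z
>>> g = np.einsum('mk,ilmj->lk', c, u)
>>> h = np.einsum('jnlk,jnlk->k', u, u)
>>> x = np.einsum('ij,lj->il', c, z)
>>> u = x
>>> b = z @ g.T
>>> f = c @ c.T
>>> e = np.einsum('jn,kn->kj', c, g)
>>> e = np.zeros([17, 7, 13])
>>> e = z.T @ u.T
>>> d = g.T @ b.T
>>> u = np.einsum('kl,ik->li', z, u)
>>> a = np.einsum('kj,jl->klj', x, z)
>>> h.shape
(7,)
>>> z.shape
(7, 2)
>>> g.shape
(17, 2)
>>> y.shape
(13,)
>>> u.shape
(2, 5)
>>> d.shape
(2, 7)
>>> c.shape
(5, 2)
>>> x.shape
(5, 7)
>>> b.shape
(7, 17)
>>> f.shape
(5, 5)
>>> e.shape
(2, 5)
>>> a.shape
(5, 2, 7)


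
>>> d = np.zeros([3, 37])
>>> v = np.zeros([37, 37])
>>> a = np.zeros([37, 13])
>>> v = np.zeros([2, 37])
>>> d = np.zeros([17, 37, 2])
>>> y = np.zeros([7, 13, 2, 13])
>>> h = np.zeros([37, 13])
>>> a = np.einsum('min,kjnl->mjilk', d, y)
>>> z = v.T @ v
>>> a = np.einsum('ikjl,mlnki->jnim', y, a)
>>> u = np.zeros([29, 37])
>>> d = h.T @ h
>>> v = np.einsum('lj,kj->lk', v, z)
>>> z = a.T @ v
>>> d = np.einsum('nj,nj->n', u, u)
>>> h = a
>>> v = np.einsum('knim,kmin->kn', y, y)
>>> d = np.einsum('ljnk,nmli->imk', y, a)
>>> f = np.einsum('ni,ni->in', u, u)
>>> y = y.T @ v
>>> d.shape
(17, 37, 13)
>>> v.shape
(7, 13)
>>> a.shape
(2, 37, 7, 17)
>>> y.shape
(13, 2, 13, 13)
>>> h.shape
(2, 37, 7, 17)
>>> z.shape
(17, 7, 37, 37)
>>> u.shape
(29, 37)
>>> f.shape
(37, 29)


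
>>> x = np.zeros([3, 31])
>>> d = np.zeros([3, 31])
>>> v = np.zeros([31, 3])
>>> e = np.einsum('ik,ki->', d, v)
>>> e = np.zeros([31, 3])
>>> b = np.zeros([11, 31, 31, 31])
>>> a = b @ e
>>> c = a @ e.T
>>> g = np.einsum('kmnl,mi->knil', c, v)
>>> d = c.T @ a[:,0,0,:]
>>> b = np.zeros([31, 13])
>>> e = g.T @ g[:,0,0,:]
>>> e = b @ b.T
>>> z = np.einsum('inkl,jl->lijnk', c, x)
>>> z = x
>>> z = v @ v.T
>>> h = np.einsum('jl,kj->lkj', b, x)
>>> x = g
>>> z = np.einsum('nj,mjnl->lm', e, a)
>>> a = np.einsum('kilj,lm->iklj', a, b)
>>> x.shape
(11, 31, 3, 31)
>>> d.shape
(31, 31, 31, 3)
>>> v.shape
(31, 3)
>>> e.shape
(31, 31)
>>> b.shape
(31, 13)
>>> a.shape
(31, 11, 31, 3)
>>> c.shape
(11, 31, 31, 31)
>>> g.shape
(11, 31, 3, 31)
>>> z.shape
(3, 11)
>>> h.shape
(13, 3, 31)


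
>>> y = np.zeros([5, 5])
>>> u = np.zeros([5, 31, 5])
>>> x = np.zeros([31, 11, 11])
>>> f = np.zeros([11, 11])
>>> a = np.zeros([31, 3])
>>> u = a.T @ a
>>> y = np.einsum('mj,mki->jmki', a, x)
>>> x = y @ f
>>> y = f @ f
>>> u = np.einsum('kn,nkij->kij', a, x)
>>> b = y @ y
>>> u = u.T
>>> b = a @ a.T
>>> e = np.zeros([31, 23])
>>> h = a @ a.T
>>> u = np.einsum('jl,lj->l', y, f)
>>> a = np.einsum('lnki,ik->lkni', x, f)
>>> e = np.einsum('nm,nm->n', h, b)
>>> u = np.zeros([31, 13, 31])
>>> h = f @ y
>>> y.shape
(11, 11)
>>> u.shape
(31, 13, 31)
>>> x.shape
(3, 31, 11, 11)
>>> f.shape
(11, 11)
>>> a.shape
(3, 11, 31, 11)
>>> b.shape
(31, 31)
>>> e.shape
(31,)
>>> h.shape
(11, 11)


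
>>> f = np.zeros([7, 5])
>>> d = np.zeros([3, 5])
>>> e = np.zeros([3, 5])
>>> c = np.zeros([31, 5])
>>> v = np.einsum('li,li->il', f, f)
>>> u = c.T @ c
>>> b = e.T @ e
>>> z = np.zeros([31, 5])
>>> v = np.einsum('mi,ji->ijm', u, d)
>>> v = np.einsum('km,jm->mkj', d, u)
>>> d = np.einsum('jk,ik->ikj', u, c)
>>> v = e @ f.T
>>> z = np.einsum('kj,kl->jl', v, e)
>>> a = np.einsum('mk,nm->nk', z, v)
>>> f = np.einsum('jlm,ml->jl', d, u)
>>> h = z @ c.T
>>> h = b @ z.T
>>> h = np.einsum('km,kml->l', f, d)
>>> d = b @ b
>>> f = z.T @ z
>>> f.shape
(5, 5)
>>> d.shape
(5, 5)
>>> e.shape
(3, 5)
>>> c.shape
(31, 5)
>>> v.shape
(3, 7)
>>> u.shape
(5, 5)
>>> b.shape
(5, 5)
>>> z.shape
(7, 5)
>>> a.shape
(3, 5)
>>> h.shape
(5,)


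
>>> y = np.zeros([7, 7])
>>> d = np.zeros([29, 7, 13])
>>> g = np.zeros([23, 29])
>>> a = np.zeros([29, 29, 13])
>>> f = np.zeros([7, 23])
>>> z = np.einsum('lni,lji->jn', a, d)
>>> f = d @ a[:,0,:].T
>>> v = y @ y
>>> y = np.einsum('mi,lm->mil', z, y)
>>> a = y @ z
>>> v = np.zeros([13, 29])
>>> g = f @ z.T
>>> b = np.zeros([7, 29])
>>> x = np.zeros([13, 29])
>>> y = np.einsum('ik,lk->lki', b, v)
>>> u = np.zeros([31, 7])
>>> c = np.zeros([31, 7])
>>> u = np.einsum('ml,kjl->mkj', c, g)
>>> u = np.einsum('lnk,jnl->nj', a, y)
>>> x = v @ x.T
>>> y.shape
(13, 29, 7)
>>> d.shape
(29, 7, 13)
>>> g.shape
(29, 7, 7)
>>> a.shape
(7, 29, 29)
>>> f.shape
(29, 7, 29)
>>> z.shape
(7, 29)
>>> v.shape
(13, 29)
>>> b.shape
(7, 29)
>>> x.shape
(13, 13)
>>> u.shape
(29, 13)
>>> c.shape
(31, 7)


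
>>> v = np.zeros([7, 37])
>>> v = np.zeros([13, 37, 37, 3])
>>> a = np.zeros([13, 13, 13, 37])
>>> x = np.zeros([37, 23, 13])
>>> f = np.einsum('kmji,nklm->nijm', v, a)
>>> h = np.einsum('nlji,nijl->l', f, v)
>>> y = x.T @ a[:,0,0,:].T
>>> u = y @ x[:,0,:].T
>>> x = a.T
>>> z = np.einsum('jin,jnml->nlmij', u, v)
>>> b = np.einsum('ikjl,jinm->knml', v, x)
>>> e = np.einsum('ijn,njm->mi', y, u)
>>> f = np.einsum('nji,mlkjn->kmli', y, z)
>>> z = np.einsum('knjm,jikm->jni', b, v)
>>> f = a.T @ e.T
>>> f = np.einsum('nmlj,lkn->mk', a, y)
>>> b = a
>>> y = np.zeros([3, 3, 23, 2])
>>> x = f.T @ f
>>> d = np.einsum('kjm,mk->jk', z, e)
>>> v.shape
(13, 37, 37, 3)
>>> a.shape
(13, 13, 13, 37)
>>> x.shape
(23, 23)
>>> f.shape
(13, 23)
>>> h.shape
(3,)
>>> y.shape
(3, 3, 23, 2)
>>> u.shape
(13, 23, 37)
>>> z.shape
(13, 13, 37)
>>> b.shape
(13, 13, 13, 37)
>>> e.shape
(37, 13)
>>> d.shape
(13, 13)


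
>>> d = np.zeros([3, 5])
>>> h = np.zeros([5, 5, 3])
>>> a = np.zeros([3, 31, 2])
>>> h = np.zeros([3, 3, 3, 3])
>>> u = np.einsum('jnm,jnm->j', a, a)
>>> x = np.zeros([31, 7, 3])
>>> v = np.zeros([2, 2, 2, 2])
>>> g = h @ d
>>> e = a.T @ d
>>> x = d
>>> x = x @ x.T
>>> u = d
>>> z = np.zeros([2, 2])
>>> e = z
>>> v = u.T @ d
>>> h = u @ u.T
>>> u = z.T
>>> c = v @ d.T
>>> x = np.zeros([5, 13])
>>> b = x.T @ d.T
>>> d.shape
(3, 5)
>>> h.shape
(3, 3)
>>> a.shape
(3, 31, 2)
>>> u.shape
(2, 2)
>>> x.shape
(5, 13)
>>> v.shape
(5, 5)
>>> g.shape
(3, 3, 3, 5)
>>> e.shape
(2, 2)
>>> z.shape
(2, 2)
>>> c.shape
(5, 3)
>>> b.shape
(13, 3)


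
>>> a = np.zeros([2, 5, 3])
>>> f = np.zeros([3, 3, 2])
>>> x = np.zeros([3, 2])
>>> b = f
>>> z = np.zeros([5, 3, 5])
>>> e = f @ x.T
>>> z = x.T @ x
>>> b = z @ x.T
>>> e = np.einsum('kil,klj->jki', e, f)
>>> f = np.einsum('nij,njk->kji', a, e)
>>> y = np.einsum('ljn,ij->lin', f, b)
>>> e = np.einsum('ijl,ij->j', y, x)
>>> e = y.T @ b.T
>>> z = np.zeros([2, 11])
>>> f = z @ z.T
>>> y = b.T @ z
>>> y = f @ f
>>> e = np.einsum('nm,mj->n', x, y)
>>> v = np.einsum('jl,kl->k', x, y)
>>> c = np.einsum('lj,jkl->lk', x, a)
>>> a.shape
(2, 5, 3)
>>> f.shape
(2, 2)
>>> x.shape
(3, 2)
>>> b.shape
(2, 3)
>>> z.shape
(2, 11)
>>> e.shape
(3,)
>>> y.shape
(2, 2)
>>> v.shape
(2,)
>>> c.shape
(3, 5)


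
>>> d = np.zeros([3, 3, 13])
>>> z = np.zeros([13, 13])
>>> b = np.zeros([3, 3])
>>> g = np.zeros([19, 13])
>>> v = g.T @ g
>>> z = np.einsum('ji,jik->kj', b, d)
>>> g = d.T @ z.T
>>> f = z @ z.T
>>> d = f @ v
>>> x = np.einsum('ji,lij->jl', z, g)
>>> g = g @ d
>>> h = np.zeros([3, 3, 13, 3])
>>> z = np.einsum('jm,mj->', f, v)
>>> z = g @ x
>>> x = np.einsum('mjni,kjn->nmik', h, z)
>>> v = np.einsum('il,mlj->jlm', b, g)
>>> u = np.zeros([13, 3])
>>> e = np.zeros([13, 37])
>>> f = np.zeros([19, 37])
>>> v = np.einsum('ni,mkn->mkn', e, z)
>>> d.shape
(13, 13)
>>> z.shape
(13, 3, 13)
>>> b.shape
(3, 3)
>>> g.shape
(13, 3, 13)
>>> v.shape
(13, 3, 13)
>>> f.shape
(19, 37)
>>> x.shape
(13, 3, 3, 13)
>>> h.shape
(3, 3, 13, 3)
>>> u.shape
(13, 3)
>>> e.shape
(13, 37)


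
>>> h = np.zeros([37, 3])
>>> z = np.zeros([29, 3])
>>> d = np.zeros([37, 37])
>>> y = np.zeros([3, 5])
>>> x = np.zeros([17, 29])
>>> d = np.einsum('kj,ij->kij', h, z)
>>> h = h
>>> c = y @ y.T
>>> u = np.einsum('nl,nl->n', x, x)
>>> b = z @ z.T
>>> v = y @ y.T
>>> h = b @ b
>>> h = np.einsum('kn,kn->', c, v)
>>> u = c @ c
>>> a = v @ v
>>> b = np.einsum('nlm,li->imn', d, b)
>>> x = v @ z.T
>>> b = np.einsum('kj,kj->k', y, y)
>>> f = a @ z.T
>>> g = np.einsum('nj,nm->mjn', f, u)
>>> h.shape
()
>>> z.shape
(29, 3)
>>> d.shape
(37, 29, 3)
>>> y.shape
(3, 5)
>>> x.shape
(3, 29)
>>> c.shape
(3, 3)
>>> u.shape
(3, 3)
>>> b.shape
(3,)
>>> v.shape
(3, 3)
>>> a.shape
(3, 3)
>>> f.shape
(3, 29)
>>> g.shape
(3, 29, 3)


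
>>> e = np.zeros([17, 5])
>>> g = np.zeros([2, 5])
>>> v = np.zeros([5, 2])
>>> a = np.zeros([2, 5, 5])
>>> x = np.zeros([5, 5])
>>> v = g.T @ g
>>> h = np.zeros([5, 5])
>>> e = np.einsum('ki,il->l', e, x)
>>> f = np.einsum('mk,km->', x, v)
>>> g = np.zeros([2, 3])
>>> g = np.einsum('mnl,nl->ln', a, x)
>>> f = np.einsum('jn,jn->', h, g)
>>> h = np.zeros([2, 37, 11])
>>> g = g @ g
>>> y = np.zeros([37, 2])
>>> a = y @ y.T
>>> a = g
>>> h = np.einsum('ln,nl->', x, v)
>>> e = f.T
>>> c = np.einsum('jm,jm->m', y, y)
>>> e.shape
()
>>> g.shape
(5, 5)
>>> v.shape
(5, 5)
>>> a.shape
(5, 5)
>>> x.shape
(5, 5)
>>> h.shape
()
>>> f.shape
()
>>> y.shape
(37, 2)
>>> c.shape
(2,)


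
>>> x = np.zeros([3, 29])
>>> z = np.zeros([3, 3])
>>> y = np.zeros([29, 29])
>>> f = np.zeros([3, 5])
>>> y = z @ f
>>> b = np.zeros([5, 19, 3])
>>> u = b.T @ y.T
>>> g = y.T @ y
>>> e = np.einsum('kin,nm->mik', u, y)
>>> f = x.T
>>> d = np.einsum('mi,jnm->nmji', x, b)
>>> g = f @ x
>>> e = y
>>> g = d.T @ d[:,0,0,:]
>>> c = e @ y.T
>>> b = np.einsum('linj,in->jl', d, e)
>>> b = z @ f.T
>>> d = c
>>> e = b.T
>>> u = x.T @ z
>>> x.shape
(3, 29)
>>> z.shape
(3, 3)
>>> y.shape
(3, 5)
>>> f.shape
(29, 3)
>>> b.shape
(3, 29)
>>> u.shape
(29, 3)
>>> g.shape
(29, 5, 3, 29)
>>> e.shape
(29, 3)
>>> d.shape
(3, 3)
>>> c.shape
(3, 3)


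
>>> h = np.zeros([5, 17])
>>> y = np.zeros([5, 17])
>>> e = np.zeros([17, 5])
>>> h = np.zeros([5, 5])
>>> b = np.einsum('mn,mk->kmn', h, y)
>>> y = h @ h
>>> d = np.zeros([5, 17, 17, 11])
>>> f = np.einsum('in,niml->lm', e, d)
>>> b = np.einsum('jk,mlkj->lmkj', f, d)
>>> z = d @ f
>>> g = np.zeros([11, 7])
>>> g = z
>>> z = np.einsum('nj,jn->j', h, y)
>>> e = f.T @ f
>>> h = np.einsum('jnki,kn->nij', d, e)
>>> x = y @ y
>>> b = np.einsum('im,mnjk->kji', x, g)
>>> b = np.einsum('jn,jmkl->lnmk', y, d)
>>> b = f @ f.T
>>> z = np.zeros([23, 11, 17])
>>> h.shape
(17, 11, 5)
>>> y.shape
(5, 5)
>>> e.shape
(17, 17)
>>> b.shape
(11, 11)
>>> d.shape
(5, 17, 17, 11)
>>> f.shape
(11, 17)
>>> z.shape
(23, 11, 17)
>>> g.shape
(5, 17, 17, 17)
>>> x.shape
(5, 5)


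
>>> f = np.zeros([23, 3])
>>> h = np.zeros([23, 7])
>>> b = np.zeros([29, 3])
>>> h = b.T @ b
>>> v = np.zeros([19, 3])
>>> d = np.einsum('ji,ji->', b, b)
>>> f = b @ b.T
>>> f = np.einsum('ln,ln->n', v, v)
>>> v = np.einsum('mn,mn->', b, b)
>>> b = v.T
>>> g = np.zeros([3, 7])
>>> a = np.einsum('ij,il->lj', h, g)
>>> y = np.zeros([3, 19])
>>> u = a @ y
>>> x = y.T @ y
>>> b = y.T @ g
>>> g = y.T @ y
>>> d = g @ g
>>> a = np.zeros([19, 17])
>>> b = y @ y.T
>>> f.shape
(3,)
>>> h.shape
(3, 3)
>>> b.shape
(3, 3)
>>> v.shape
()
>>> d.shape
(19, 19)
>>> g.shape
(19, 19)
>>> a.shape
(19, 17)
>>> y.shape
(3, 19)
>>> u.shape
(7, 19)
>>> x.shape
(19, 19)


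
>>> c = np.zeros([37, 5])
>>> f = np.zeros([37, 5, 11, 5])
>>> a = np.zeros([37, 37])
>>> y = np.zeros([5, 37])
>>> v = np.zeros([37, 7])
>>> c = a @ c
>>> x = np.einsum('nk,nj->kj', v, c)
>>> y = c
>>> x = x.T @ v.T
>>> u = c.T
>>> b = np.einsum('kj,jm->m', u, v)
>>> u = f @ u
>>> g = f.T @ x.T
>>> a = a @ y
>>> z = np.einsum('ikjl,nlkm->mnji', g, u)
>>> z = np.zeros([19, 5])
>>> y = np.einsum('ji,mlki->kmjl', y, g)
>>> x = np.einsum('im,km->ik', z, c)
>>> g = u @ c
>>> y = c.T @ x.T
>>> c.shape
(37, 5)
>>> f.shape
(37, 5, 11, 5)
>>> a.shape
(37, 5)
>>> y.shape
(5, 19)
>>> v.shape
(37, 7)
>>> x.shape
(19, 37)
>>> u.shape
(37, 5, 11, 37)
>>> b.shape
(7,)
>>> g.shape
(37, 5, 11, 5)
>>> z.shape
(19, 5)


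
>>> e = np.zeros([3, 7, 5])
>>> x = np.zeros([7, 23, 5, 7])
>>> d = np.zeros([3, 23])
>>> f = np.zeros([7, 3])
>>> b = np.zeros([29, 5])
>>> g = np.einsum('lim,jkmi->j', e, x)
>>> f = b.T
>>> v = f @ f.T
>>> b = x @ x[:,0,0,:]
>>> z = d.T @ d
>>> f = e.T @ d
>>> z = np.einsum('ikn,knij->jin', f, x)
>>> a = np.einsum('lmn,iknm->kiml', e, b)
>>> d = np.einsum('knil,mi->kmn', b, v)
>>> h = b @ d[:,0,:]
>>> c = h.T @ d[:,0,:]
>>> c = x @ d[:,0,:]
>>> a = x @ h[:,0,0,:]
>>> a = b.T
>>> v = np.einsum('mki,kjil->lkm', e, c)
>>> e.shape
(3, 7, 5)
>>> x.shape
(7, 23, 5, 7)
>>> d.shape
(7, 5, 23)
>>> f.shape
(5, 7, 23)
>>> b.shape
(7, 23, 5, 7)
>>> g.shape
(7,)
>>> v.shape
(23, 7, 3)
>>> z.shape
(7, 5, 23)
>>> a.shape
(7, 5, 23, 7)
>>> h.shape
(7, 23, 5, 23)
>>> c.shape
(7, 23, 5, 23)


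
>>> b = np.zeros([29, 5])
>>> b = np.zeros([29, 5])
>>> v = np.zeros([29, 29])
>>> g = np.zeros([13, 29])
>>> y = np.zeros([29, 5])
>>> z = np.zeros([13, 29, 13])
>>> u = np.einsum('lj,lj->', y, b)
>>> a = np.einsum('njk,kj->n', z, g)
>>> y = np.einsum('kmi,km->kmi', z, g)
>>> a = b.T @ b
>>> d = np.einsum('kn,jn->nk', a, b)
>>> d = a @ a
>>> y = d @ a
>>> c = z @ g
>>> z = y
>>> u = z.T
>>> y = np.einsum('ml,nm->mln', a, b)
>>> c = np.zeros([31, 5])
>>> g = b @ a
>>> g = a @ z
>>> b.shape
(29, 5)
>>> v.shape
(29, 29)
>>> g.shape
(5, 5)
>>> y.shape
(5, 5, 29)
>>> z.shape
(5, 5)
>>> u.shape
(5, 5)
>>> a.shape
(5, 5)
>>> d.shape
(5, 5)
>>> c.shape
(31, 5)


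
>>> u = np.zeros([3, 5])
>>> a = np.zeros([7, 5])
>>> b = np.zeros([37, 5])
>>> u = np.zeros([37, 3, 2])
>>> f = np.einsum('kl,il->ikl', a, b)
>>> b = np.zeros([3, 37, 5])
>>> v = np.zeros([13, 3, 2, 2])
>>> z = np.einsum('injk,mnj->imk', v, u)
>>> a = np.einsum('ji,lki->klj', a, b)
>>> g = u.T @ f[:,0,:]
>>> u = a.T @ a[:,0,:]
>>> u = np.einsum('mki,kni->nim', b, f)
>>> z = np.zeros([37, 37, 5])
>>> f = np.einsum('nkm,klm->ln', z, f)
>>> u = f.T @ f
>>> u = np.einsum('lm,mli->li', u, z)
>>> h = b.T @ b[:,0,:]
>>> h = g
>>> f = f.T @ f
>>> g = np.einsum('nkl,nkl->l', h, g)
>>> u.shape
(37, 5)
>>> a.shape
(37, 3, 7)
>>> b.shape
(3, 37, 5)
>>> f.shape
(37, 37)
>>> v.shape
(13, 3, 2, 2)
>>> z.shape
(37, 37, 5)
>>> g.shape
(5,)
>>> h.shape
(2, 3, 5)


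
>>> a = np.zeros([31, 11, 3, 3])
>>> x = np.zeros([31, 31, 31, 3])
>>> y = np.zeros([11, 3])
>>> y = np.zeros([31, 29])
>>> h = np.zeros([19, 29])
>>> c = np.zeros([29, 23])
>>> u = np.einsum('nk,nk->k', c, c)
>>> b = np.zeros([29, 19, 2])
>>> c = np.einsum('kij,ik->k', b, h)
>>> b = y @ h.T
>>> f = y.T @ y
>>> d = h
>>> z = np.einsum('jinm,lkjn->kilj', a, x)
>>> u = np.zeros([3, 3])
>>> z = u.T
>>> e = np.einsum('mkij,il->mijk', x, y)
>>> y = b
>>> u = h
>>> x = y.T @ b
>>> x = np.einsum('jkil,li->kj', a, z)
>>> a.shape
(31, 11, 3, 3)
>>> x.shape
(11, 31)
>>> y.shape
(31, 19)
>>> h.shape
(19, 29)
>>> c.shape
(29,)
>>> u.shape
(19, 29)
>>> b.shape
(31, 19)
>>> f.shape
(29, 29)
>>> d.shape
(19, 29)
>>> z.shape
(3, 3)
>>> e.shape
(31, 31, 3, 31)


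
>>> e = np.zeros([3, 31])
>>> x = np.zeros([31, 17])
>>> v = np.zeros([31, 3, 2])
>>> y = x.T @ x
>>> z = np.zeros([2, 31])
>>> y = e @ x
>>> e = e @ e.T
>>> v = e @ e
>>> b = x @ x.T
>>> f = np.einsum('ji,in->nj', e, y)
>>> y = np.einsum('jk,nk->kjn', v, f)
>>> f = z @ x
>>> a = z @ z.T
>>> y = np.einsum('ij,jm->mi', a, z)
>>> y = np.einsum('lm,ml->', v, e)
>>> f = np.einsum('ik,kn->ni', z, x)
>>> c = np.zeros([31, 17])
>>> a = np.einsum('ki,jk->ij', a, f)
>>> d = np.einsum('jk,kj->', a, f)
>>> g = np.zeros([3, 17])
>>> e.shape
(3, 3)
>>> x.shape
(31, 17)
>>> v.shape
(3, 3)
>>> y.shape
()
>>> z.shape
(2, 31)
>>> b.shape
(31, 31)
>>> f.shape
(17, 2)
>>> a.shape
(2, 17)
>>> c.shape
(31, 17)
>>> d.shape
()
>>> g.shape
(3, 17)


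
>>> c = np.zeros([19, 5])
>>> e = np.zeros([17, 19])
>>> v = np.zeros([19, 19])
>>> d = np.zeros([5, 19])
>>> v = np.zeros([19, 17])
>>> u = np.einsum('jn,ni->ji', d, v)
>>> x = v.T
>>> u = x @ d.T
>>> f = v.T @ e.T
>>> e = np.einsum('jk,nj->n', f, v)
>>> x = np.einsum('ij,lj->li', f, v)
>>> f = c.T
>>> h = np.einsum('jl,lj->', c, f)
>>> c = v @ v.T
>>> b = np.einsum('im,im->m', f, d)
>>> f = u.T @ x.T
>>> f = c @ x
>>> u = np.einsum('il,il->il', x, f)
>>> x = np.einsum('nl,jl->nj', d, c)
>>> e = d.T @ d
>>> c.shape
(19, 19)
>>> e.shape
(19, 19)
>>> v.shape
(19, 17)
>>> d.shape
(5, 19)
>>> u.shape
(19, 17)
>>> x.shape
(5, 19)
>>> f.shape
(19, 17)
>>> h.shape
()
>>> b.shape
(19,)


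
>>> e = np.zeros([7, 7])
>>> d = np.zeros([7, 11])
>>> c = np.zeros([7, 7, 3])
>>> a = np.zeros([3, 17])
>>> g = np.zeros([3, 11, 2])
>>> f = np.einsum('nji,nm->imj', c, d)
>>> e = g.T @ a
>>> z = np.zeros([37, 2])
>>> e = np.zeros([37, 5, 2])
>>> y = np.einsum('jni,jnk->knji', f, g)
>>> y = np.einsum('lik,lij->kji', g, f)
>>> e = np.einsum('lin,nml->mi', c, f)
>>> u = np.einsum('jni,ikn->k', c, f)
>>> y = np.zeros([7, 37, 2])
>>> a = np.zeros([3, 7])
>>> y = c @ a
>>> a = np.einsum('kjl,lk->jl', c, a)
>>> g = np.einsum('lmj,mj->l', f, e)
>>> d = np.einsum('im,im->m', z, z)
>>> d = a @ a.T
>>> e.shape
(11, 7)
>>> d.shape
(7, 7)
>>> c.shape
(7, 7, 3)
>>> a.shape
(7, 3)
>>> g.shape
(3,)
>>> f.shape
(3, 11, 7)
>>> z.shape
(37, 2)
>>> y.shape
(7, 7, 7)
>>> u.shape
(11,)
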